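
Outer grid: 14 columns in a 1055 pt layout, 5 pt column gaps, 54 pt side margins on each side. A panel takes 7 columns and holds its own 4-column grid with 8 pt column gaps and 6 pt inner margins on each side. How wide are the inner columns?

108.75 pt

Outer content = 1055 − 2·54 = 947 pt.
947 − 13·5 = 882; ÷14 gives c = 63 pt.
Span of 7: 7·63 + 6·5 = 441 + 30 = 471 pt.
Inner content = 471 − 2·6 = 459 pt.
Subtracting 3 column gaps of 8 leaves 435 for 4 columns, so d = 108.75 pt.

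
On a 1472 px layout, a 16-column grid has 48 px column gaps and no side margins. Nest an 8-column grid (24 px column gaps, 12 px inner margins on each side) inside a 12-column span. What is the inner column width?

112.5 px

16 columns + 15 column gaps: 16c + 15·48 = 1472.
16c = 1472 − 720 = 752, so c = 47 px.
12 columns plus 11 column gaps: 564 + 528 = 1092 px.
Inner content = 1092 − 2·12 = 1068 px.
1068 − 7·24 = 900; ÷8 gives d = 112.5 px.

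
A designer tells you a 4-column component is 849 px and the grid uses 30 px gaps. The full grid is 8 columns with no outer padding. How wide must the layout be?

849 − 3·30 = 759; ÷4 gives c = 189.75 px.
Layout = 8·189.75 + 7·30 = 1518 + 210 = 1728 px.

1728 px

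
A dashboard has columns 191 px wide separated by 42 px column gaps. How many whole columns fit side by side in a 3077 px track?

13 columns

13 columns: 13·191 + 12·42 = 2987 px ≤ 3077.
14 columns: 3220 px > 3077. So 13.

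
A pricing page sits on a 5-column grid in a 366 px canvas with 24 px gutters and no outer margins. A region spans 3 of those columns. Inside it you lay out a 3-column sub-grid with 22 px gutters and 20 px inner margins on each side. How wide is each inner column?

5c + 4·24 = 366 → 5c = 270 → c = 54 px.
3 columns plus 2 gutters: 162 + 48 = 210 px.
Inner content = 210 − 2·20 = 170 px.
170 − 2·22 = 126; ÷3 gives d = 42 px.

42 px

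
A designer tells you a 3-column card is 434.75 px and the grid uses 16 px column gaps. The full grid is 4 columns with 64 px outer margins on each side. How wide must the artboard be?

434.75 − 2·16 = 402.75; ÷3 gives c = 134.25 px.
Adding margins, columns and gutters: 128 + 537 + 48 = 713 px.

713 px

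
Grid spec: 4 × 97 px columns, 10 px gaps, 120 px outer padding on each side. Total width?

Total width: 2·120 + 4·97 + 3·10 = 658 px.

658 px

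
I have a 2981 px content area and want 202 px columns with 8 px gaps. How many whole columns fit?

Each extra column adds 202 + 8 = 210 px.
(2981 + 8) / 210 = 14.23, so 14 columns fit.

14 columns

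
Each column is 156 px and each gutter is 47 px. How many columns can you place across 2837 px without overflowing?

Each extra column adds 156 + 47 = 203 px.
(2837 + 47) / 203 = 14.21, so 14 columns fit.

14 columns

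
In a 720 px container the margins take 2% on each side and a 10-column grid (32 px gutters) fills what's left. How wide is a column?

40.32 px

Margins: 2% × 720 = 14.4 px each, so content = 720 − 28.8 = 691.2 px.
10 columns + 9 gutters: 10c + 9·32 = 691.2.
10c = 691.2 − 288 = 403.2, so c = 40.32 px.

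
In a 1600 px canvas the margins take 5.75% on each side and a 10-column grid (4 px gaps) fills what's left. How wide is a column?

Margins: 5.75% × 1600 = 92 px each, so content = 1600 − 184 = 1416 px.
1416 − 9·4 = 1380; ÷10 gives c = 138 px.

138 px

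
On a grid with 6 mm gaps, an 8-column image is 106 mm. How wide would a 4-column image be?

8 columns + 7 gaps: 8c + 7·6 = 106.
8c = 106 − 42 = 64, so c = 8 mm.
4-column span = 4·8 + 3·6 = 50 mm.

50 mm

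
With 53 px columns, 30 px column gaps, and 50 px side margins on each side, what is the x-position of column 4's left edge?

Column 4 starts at margin + 3·(column + gutter) = 50 + 3·83 = 299 px.

299 px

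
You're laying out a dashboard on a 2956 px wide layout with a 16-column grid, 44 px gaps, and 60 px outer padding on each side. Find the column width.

Inside the margins: 2956 − 120 = 2836 px.
Subtracting 15 gaps of 44 leaves 2176 for 16 columns, so c = 136 px.

136 px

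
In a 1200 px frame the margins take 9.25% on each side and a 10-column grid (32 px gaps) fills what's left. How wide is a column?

69 px

Each margin = 9.25% of 1200 = 111 px; content = 1200 − 2·111 = 978 px.
978 − 9·32 = 690; ÷10 gives c = 69 px.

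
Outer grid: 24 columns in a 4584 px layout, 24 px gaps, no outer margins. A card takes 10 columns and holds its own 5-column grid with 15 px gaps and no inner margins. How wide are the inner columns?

Subtracting 23 gaps of 24 leaves 4032 for 24 columns, so c = 168 px.
10 columns plus 9 gaps: 1680 + 216 = 1896 px.
1896 − 4·15 = 1836; ÷5 gives d = 367.2 px.

367.2 px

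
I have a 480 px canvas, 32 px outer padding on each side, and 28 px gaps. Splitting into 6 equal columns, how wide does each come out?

46 px

Take off 64 px of margins, leaving 416 px.
416 − 5·28 = 276; ÷6 gives c = 46 px.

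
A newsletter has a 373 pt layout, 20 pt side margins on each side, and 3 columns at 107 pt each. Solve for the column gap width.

Inside the margins: 373 − 40 = 333 pt.
3·107 + 2g = 333 → 2g = 12 → g = 6 pt.

6 pt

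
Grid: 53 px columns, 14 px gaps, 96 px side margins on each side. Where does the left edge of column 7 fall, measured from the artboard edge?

Each column+gutter stride is 67 px; 6 of them past the 96 px margin is 96 + 402 = 498 px.

498 px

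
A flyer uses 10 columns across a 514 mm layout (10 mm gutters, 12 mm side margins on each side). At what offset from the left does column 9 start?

Content = 514 − 2·12 = 490 mm.
10 columns + 9 gutters: 10c + 9·10 = 490.
10c = 490 − 90 = 400, so c = 40 mm.
Column 9 starts at margin + 8·(column + gutter) = 12 + 8·50 = 412 mm.

412 mm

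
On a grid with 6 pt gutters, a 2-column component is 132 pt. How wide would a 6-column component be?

408 pt

2c + 1·6 = 132 → 2c = 126 → c = 63 pt.
6 columns plus 5 gutters: 378 + 30 = 408 pt.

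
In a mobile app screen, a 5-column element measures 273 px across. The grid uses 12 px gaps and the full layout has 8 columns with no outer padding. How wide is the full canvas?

5c + 4·12 = 273 → 5c = 225 → c = 45 px.
Canvas = 8·45 + 7·12 = 360 + 84 = 444 px.

444 px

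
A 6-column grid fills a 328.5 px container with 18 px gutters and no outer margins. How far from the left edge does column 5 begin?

231 px

328.5 − 5·18 = 238.5; ÷6 gives c = 39.75 px.
Each column+gutter stride is 57.75 px; with no margin, 4 of them is 231 px.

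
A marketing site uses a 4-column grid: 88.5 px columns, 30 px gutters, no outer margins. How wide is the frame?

Total width: 4·88.5 + 3·30 = 444 px.

444 px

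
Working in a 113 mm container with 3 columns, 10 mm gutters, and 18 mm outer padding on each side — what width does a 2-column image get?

Take off 36 mm of margins, leaving 77 mm.
3 columns + 2 gutters: 3c + 2·10 = 77.
3c = 77 − 20 = 57, so c = 19 mm.
2 columns plus 1 gutter: 38 + 10 = 48 mm.

48 mm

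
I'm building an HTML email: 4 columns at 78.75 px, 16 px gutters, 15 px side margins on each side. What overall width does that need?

393 px

Adding margins, columns and gutters: 30 + 315 + 48 = 393 px.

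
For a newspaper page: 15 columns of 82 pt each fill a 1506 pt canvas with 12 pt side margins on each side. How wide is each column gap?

Take off 24 pt of margins, leaving 1482 pt.
Columns use 1230 pt, leaving 252 pt across 14 column gaps = 18 pt each.

18 pt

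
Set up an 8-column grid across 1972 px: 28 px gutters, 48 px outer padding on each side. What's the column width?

Take off 96 px of margins, leaving 1876 px.
8c + 7·28 = 1876 → 8c = 1680 → c = 210 px.

210 px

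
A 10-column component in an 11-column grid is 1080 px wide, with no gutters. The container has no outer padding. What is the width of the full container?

1188 px

With no gutters, each column is 1080/10 = 108 px.
Total width: 11·108 = 1188 px.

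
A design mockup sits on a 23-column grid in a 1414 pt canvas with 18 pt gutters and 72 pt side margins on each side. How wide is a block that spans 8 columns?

Subtract both margins: 1414 − 2·72 = 1270 pt.
Subtracting 22 gutters of 18 leaves 874 for 23 columns, so c = 38 pt.
8-column span = 8·38 + 7·18 = 430 pt.

430 pt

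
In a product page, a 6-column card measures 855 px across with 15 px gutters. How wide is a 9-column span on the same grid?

855 − 5·15 = 780; ÷6 gives c = 130 px.
9-column span = 9·130 + 8·15 = 1290 px.

1290 px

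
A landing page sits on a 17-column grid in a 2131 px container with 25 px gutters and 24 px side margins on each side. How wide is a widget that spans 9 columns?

Subtract both margins: 2131 − 2·24 = 2083 px.
2083 − 16·25 = 1683; ÷17 gives c = 99 px.
9 columns plus 8 gutters: 891 + 200 = 1091 px.

1091 px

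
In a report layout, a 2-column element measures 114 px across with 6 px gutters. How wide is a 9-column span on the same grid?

534 px

2c + 1·6 = 114 → 2c = 108 → c = 54 px.
9 columns plus 8 gutters: 486 + 48 = 534 px.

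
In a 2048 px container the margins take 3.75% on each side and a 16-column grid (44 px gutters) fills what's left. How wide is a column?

Margins: 3.75% × 2048 = 76.8 px each, so content = 2048 − 153.6 = 1894.4 px.
16 columns + 15 gutters: 16c + 15·44 = 1894.4.
16c = 1894.4 − 660 = 1234.4, so c = 77.15 px.

77.15 px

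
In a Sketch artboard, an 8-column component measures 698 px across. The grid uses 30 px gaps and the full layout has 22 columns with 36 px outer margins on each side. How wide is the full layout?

8c + 7·30 = 698 → 8c = 488 → c = 61 px.
Total width: 2·36 + 22·61 + 21·30 = 2044 px.

2044 px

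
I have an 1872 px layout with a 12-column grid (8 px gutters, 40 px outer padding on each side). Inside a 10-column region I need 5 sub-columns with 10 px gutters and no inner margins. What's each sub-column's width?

290.4 px

Subtract both margins: 1872 − 2·40 = 1792 px.
12 columns + 11 gutters: 12c + 11·8 = 1792.
12c = 1792 − 88 = 1704, so c = 142 px.
Span of 10: 10·142 + 9·8 = 1420 + 72 = 1492 px.
1492 − 4·10 = 1452; ÷5 gives d = 290.4 px.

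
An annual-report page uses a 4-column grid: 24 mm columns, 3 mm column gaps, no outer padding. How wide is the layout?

105 mm

Summing: 96 + 9 = 105 mm.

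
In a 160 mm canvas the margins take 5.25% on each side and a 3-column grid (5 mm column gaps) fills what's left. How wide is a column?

44.4 mm

Each margin = 5.25% of 160 = 8.4 mm; content = 160 − 2·8.4 = 143.2 mm.
Subtracting 2 column gaps of 5 leaves 133.2 for 3 columns, so c = 44.4 mm.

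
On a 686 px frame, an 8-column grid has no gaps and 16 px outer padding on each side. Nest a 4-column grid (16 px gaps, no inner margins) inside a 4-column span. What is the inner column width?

Outer content = 686 − 2·16 = 654 px.
654 / 8 = 81.75 px per column.
4-column span = 4·81.75 = 327 px.
Subtracting 3 gaps of 16 leaves 279 for 4 columns, so d = 69.75 px.

69.75 px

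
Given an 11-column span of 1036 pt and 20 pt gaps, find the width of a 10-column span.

940 pt

Subtracting 10 gaps of 20 leaves 836 for 11 columns, so c = 76 pt.
Span of 10: 10·76 + 9·20 = 760 + 180 = 940 pt.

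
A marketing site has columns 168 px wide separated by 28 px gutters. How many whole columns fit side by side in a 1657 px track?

8 columns

k columns need k·168 + (k−1)·28 = k·196 − 28.
k·196 − 28 ≤ 1657 → k ≤ 1685 / 196 ≈ 8.60, so k = 8.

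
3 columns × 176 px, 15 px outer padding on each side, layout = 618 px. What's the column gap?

Content width = 618 − 2·15 = 588 px.
Columns use 528 px, leaving 60 px across 2 column gaps = 30 px each.

30 px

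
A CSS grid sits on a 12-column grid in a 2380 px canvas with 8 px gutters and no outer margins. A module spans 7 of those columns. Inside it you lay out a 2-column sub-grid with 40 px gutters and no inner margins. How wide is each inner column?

672.5 px

2380 − 11·8 = 2292; ÷12 gives c = 191 px.
7 columns plus 6 gutters: 1337 + 48 = 1385 px.
Subtracting 1 gutter of 40 leaves 1345 for 2 columns, so d = 672.5 px.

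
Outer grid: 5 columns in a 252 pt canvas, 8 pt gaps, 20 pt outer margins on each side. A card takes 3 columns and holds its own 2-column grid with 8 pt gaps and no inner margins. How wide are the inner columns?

58 pt

Take off 40 pt of margins, leaving 212 pt.
Subtracting 4 gaps of 8 leaves 180 for 5 columns, so c = 36 pt.
Span of 3: 3·36 + 2·8 = 108 + 16 = 124 pt.
124 − 1·8 = 116; ÷2 gives d = 58 pt.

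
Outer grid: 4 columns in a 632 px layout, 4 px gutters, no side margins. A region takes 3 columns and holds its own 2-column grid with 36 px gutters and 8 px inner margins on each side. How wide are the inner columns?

4c + 3·4 = 632 → 4c = 620 → c = 155 px.
3 columns plus 2 gutters: 465 + 8 = 473 px.
Inner content = 473 − 2·8 = 457 px.
2 columns + 1 gutter: 2d + 1·36 = 457.
2d = 457 − 36 = 421, so d = 210.5 px.

210.5 px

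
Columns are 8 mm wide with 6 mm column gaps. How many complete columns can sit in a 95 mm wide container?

7 columns: 7·8 + 6·6 = 92 mm ≤ 95.
8 columns: 106 mm > 95. So 7.

7 columns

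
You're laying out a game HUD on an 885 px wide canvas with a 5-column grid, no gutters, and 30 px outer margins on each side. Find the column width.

165 px

Subtract both margins: 885 − 2·30 = 825 px.
With no gutters, each column is 825/5 = 165 px.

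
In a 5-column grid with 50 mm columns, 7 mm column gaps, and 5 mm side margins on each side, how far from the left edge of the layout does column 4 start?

176 mm

Before column 4: the margin + 3 columns + 3 column gaps.
Offset = 5 + 3·(50 + 7) = 5 + 171 = 176 mm.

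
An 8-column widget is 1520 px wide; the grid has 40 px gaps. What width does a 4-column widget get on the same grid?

740 px

Subtracting 7 gaps of 40 leaves 1240 for 8 columns, so c = 155 px.
Span of 4: 4·155 + 3·40 = 620 + 120 = 740 px.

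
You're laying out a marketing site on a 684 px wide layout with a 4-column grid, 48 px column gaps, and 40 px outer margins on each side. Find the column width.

115 px

Inside the margins: 684 − 80 = 604 px.
Subtracting 3 column gaps of 48 leaves 460 for 4 columns, so c = 115 px.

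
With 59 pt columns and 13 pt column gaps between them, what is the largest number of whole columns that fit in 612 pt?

8 columns

k columns need k·59 + (k−1)·13 = k·72 − 13.
k·72 − 13 ≤ 612 → k ≤ 625 / 72 ≈ 8.68, so k = 8.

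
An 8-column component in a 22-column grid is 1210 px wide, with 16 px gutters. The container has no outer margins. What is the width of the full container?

3355.5 px

Subtracting 7 gutters of 16 leaves 1098 for 8 columns, so c = 137.25 px.
Total width: 22·137.25 + 21·16 = 3355.5 px.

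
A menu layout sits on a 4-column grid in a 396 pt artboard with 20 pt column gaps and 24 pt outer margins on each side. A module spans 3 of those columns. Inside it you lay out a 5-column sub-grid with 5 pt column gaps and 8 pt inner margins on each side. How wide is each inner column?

Take off 48 pt of margins, leaving 348 pt.
4 columns + 3 column gaps: 4c + 3·20 = 348.
4c = 348 − 60 = 288, so c = 72 pt.
Span of 3: 3·72 + 2·20 = 216 + 40 = 256 pt.
Inner content = 256 − 2·8 = 240 pt.
Subtracting 4 column gaps of 5 leaves 220 for 5 columns, so d = 44 pt.

44 pt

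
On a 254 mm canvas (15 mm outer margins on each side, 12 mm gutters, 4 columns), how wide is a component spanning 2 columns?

106 mm

Content width = 254 − 2·15 = 224 mm.
4c + 3·12 = 224 → 4c = 188 → c = 47 mm.
2-column span = 2·47 + 1·12 = 106 mm.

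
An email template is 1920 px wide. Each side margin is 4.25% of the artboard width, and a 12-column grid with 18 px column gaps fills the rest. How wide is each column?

Margins: 4.25% × 1920 = 81.6 px each, so content = 1920 − 163.2 = 1756.8 px.
12 columns + 11 column gaps: 12c + 11·18 = 1756.8.
12c = 1756.8 − 198 = 1558.8, so c = 129.9 px.

129.9 px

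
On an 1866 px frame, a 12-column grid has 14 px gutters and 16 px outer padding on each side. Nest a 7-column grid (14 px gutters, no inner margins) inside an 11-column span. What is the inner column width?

228 px

Subtract both margins: 1866 − 2·16 = 1834 px.
1834 − 11·14 = 1680; ÷12 gives c = 140 px.
11-column span = 11·140 + 10·14 = 1680 px.
1680 − 6·14 = 1596; ÷7 gives d = 228 px.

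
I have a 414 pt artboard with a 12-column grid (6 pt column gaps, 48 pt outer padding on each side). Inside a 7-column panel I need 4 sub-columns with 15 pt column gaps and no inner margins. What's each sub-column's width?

Take off 96 pt of margins, leaving 318 pt.
Subtracting 11 column gaps of 6 leaves 252 for 12 columns, so c = 21 pt.
7-column span = 7·21 + 6·6 = 183 pt.
4d + 3·15 = 183 → 4d = 138 → d = 34.5 pt.

34.5 pt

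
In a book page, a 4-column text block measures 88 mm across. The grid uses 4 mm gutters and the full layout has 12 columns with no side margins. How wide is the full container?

272 mm

Subtracting 3 gutters of 4 leaves 76 for 4 columns, so c = 19 mm.
Total width: 12·19 + 11·4 = 272 mm.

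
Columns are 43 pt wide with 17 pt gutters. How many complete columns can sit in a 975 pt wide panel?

16 columns

Each extra column adds 43 + 17 = 60 pt.
(975 + 17) / 60 = 16.53, so 16 columns fit.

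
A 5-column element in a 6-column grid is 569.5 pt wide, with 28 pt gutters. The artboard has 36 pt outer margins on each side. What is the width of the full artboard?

761 pt

5c + 4·28 = 569.5 → 5c = 457.5 → c = 91.5 pt.
Total width: 2·36 + 6·91.5 + 5·28 = 761 pt.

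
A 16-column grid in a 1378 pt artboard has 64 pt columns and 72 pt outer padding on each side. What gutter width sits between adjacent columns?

Inside the margins: 1378 − 144 = 1234 pt.
16 columns take 16·64 = 1024 pt; remaining 210 splits into 15 gutters.
g = 210 / 15 = 14 pt.

14 pt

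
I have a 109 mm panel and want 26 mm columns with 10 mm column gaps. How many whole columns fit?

3 columns

3 columns: 3·26 + 2·10 = 98 mm ≤ 109.
4 columns: 134 mm > 109. So 3.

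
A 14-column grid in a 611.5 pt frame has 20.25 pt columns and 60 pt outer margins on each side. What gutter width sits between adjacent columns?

16 pt

Subtract both margins: 611.5 − 2·60 = 491.5 pt.
14 columns take 14·20.25 = 283.5 pt; remaining 208 splits into 13 gutters.
g = 208 / 13 = 16 pt.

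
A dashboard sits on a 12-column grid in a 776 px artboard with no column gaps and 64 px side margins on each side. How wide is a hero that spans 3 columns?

162 px

Subtract both margins: 776 − 2·64 = 648 px.
12c = 648 → c = 54 px.
With no column gaps, 3 columns span 3·54 = 162 px.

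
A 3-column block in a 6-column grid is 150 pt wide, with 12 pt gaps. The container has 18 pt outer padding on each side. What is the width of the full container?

348 pt

150 − 2·12 = 126; ÷3 gives c = 42 pt.
Adding margins, columns and gutters: 36 + 252 + 60 = 348 pt.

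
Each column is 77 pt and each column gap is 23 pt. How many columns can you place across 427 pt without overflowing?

k columns need k·77 + (k−1)·23 = k·100 − 23.
k·100 − 23 ≤ 427 → k ≤ 450 / 100 ≈ 4.50, so k = 4.

4 columns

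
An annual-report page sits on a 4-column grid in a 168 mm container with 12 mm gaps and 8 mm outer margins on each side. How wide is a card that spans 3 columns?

111 mm

Subtract both margins: 168 − 2·8 = 152 mm.
4c + 3·12 = 152 → 4c = 116 → c = 29 mm.
3 columns plus 2 gaps: 87 + 24 = 111 mm.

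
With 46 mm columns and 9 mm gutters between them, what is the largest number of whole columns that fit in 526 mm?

9 columns

k columns need k·46 + (k−1)·9 = k·55 − 9.
k·55 − 9 ≤ 526 → k ≤ 535 / 55 ≈ 9.73, so k = 9.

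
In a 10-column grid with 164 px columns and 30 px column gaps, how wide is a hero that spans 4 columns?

746 px

4 columns plus 3 column gaps: 656 + 90 = 746 px.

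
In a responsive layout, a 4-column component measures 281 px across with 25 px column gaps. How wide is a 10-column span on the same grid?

Subtracting 3 column gaps of 25 leaves 206 for 4 columns, so c = 51.5 px.
Span of 10: 10·51.5 + 9·25 = 515 + 225 = 740 px.

740 px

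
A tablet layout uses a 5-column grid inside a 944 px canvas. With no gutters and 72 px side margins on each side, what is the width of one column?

Inside the margins: 944 − 144 = 800 px.
With no gutters, each column is 800/5 = 160 px.

160 px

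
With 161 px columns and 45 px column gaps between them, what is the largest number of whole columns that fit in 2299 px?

Each extra column adds 161 + 45 = 206 px.
(2299 + 45) / 206 = 11.38, so 11 columns fit.

11 columns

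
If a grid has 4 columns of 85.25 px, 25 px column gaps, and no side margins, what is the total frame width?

Frame = 4·85.25 + 3·25 = 341 + 75 = 416 px.

416 px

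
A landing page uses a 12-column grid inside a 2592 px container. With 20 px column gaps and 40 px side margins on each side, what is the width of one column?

191 px

Take off 80 px of margins, leaving 2512 px.
12 columns + 11 column gaps: 12c + 11·20 = 2512.
12c = 2512 − 220 = 2292, so c = 191 px.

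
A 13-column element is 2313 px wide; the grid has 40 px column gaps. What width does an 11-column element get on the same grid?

1951 px

13c + 12·40 = 2313 → 13c = 1833 → c = 141 px.
11 columns plus 10 column gaps: 1551 + 400 = 1951 px.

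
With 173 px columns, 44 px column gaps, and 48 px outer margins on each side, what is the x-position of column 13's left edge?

2652 px

Before column 13: the margin + 12 columns + 12 column gaps.
Offset = 48 + 12·(173 + 44) = 48 + 2604 = 2652 px.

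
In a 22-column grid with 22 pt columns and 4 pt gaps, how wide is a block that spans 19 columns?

19 columns plus 18 gaps: 418 + 72 = 490 pt.

490 pt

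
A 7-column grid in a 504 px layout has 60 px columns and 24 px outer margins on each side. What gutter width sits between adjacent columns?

6 px

Content width = 504 − 2·24 = 456 px.
Columns use 420 px, leaving 36 px across 6 gutters = 6 px each.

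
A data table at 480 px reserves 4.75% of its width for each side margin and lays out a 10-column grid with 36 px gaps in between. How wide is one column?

11.04 px

480 × (1 − 2·4.75%) = 480 × 90.5% = 434.4 px for the columns.
10 columns + 9 gaps: 10c + 9·36 = 434.4.
10c = 434.4 − 324 = 110.4, so c = 11.04 px.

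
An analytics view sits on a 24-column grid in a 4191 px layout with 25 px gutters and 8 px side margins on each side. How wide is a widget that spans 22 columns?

Inside the margins: 4191 − 16 = 4175 px.
4175 − 23·25 = 3600; ÷24 gives c = 150 px.
Span of 22: 22·150 + 21·25 = 3300 + 525 = 3825 px.

3825 px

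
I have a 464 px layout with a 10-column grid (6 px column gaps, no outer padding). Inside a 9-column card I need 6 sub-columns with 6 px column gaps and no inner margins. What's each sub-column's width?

64.5 px

Subtracting 9 column gaps of 6 leaves 410 for 10 columns, so c = 41 px.
9 columns plus 8 column gaps: 369 + 48 = 417 px.
6 columns + 5 column gaps: 6d + 5·6 = 417.
6d = 417 − 30 = 387, so d = 64.5 px.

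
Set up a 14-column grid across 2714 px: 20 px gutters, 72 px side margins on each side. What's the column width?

Subtract both margins: 2714 − 2·72 = 2570 px.
14c + 13·20 = 2570 → 14c = 2310 → c = 165 px.

165 px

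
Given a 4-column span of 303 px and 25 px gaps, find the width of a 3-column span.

4c + 3·25 = 303 → 4c = 228 → c = 57 px.
Span of 3: 3·57 + 2·25 = 171 + 50 = 221 px.

221 px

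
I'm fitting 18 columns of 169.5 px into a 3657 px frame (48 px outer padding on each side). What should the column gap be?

Inside the margins: 3657 − 96 = 3561 px.
Columns use 3051 px, leaving 510 px across 17 column gaps = 30 px each.

30 px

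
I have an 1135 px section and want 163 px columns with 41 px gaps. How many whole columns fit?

5 columns: 5·163 + 4·41 = 979 px ≤ 1135.
6 columns: 1183 px > 1135. So 5.

5 columns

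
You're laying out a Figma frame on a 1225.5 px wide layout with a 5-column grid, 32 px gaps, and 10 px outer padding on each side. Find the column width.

215.5 px

Subtract both margins: 1225.5 − 2·10 = 1205.5 px.
5c + 4·32 = 1205.5 → 5c = 1077.5 → c = 215.5 px.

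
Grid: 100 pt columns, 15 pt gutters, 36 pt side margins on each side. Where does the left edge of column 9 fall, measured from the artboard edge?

Each column+gutter stride is 115 pt; 8 of them past the 36 pt margin is 36 + 920 = 956 pt.

956 pt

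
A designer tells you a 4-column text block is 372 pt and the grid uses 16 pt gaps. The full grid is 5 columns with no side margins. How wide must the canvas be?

4 columns + 3 gaps: 4c + 3·16 = 372.
4c = 372 − 48 = 324, so c = 81 pt.
Canvas = 5·81 + 4·16 = 405 + 64 = 469 pt.

469 pt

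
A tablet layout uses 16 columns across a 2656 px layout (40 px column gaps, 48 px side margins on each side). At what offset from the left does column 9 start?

Inside the margins: 2656 − 96 = 2560 px.
2560 − 15·40 = 1960; ÷16 gives c = 122.5 px.
Each column+gutter stride is 162.5 px; 8 of them past the 48 px margin is 48 + 1300 = 1348 px.

1348 px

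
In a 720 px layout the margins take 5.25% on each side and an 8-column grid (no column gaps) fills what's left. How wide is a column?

80.55 px

Margins: 5.25% × 720 = 37.8 px each, so content = 720 − 75.6 = 644.4 px.
8c = 644.4 → c = 80.55 px.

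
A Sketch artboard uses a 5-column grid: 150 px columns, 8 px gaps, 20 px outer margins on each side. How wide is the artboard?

822 px

Artboard = 2·20 + 5·150 + 4·8 = 40 + 750 + 32 = 822 px.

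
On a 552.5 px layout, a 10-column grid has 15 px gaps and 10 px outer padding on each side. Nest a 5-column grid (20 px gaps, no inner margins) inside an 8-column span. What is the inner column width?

Subtract both margins: 552.5 − 2·10 = 532.5 px.
10c + 9·15 = 532.5 → 10c = 397.5 → c = 39.75 px.
Span of 8: 8·39.75 + 7·15 = 318 + 105 = 423 px.
5 columns + 4 gaps: 5d + 4·20 = 423.
5d = 423 − 80 = 343, so d = 68.6 px.

68.6 px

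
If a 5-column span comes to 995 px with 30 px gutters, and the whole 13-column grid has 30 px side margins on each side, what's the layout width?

5 columns + 4 gutters: 5c + 4·30 = 995.
5c = 995 − 120 = 875, so c = 175 px.
Adding margins, columns and gutters: 60 + 2275 + 360 = 2695 px.

2695 px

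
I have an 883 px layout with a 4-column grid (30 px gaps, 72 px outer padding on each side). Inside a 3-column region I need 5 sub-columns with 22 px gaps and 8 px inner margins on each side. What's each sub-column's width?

88.55 px

Inside the margins: 883 − 144 = 739 px.
4 columns + 3 gaps: 4c + 3·30 = 739.
4c = 739 − 90 = 649, so c = 162.25 px.
Span of 3: 3·162.25 + 2·30 = 486.75 + 60 = 546.75 px.
Inner content = 546.75 − 2·8 = 530.75 px.
Subtracting 4 gaps of 22 leaves 442.75 for 5 columns, so d = 88.55 px.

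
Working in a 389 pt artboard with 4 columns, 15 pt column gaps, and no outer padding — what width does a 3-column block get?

288 pt

389 − 3·15 = 344; ÷4 gives c = 86 pt.
Span of 3: 3·86 + 2·15 = 258 + 30 = 288 pt.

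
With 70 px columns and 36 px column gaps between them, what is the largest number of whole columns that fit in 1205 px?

11 columns

k columns need k·70 + (k−1)·36 = k·106 − 36.
k·106 − 36 ≤ 1205 → k ≤ 1241 / 106 ≈ 11.71, so k = 11.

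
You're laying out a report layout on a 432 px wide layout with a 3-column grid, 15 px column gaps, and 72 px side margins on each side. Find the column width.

86 px

Subtract both margins: 432 − 2·72 = 288 px.
Subtracting 2 column gaps of 15 leaves 258 for 3 columns, so c = 86 px.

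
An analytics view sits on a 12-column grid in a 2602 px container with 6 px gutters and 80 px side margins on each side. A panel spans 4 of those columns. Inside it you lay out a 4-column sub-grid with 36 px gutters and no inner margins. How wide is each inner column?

Subtract both margins: 2602 − 2·80 = 2442 px.
12c + 11·6 = 2442 → 12c = 2376 → c = 198 px.
4 columns plus 3 gutters: 792 + 18 = 810 px.
4d + 3·36 = 810 → 4d = 702 → d = 175.5 px.

175.5 px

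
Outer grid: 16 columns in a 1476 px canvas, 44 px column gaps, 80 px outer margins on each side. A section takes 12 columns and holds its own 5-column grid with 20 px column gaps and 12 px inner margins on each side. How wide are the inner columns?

174.4 px

Subtract both margins: 1476 − 2·80 = 1316 px.
1316 − 15·44 = 656; ÷16 gives c = 41 px.
12 columns plus 11 column gaps: 492 + 484 = 976 px.
Inner content = 976 − 2·12 = 952 px.
5 columns + 4 column gaps: 5d + 4·20 = 952.
5d = 952 − 80 = 872, so d = 174.4 px.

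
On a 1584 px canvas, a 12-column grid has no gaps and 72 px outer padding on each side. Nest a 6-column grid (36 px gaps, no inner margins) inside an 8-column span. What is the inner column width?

Inside the margins: 1584 − 144 = 1440 px.
12c = 1440 → c = 120 px.
8-column span = 8·120 = 960 px.
960 − 5·36 = 780; ÷6 gives d = 130 px.

130 px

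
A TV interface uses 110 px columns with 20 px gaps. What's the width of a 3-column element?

370 px

3 columns plus 2 gaps: 330 + 40 = 370 px.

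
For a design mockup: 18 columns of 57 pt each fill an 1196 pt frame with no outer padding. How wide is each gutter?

Columns use 1026 pt, leaving 170 pt across 17 gutters = 10 pt each.

10 pt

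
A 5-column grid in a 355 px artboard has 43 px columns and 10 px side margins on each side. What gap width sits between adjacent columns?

Inside the margins: 355 − 20 = 335 px.
Columns use 215 px, leaving 120 px across 4 gaps = 30 px each.

30 px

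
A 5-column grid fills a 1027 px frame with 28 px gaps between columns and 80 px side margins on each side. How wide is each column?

Content width = 1027 − 2·80 = 867 px.
5 columns + 4 gaps: 5c + 4·28 = 867.
5c = 867 − 112 = 755, so c = 151 px.

151 px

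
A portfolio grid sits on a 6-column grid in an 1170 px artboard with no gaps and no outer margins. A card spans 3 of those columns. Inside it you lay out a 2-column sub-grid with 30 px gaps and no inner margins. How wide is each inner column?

277.5 px

1170 / 6 = 195 px per column.
With no gaps, 3 columns span 3·195 = 585 px.
Subtracting 1 gap of 30 leaves 555 for 2 columns, so d = 277.5 px.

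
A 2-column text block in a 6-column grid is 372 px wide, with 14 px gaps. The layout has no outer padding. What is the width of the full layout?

372 − 1·14 = 358; ÷2 gives c = 179 px.
Layout = 6·179 + 5·14 = 1074 + 70 = 1144 px.

1144 px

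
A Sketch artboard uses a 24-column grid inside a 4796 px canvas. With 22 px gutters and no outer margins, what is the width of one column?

178.75 px

Subtracting 23 gutters of 22 leaves 4290 for 24 columns, so c = 178.75 px.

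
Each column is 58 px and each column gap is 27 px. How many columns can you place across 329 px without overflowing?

4 columns

Each extra column adds 58 + 27 = 85 px.
(329 + 27) / 85 = 4.19, so 4 columns fit.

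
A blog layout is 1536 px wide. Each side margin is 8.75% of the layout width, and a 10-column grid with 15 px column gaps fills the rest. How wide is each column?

113.22 px

Each margin = 8.75% of 1536 = 134.4 px; content = 1536 − 2·134.4 = 1267.2 px.
Subtracting 9 column gaps of 15 leaves 1132.2 for 10 columns, so c = 113.22 px.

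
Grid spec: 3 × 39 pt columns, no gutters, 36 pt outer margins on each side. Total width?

189 pt

Artboard = 2·36 + 3·39 = 72 + 117 = 189 pt.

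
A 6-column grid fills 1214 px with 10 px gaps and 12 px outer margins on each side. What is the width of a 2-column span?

390 px

Take off 24 px of margins, leaving 1190 px.
1190 − 5·10 = 1140; ÷6 gives c = 190 px.
Span of 2: 2·190 + 1·10 = 380 + 10 = 390 px.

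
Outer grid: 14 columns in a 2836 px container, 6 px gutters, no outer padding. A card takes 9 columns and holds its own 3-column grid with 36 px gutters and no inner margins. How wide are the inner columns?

583 px

14 columns + 13 gutters: 14c + 13·6 = 2836.
14c = 2836 − 78 = 2758, so c = 197 px.
9 columns plus 8 gutters: 1773 + 48 = 1821 px.
3 columns + 2 gutters: 3d + 2·36 = 1821.
3d = 1821 − 72 = 1749, so d = 583 px.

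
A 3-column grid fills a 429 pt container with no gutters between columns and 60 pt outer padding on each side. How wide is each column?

103 pt

Content width = 429 − 2·60 = 309 pt.
3c = 309 → c = 103 pt.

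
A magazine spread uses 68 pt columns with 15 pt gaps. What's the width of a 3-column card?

234 pt

Span of 3: 3·68 + 2·15 = 204 + 30 = 234 pt.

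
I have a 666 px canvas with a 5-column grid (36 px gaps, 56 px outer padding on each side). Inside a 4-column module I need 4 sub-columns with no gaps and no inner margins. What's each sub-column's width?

109 px

Subtract both margins: 666 − 2·56 = 554 px.
Subtracting 4 gaps of 36 leaves 410 for 5 columns, so c = 82 px.
Span of 4: 4·82 + 3·36 = 328 + 108 = 436 px.
With no gaps, each column is 436/4 = 109 px.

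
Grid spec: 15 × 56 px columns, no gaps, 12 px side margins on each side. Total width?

Total width: 2·12 + 15·56 = 864 px.

864 px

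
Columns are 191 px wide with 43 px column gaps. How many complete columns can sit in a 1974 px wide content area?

Each extra column adds 191 + 43 = 234 px.
(1974 + 43) / 234 = 8.62, so 8 columns fit.

8 columns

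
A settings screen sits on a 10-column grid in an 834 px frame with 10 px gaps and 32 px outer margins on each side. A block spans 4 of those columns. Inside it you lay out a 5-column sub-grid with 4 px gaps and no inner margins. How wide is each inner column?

Subtract both margins: 834 − 2·32 = 770 px.
10 columns + 9 gaps: 10c + 9·10 = 770.
10c = 770 − 90 = 680, so c = 68 px.
4 columns plus 3 gaps: 272 + 30 = 302 px.
5 columns + 4 gaps: 5d + 4·4 = 302.
5d = 302 − 16 = 286, so d = 57.2 px.

57.2 px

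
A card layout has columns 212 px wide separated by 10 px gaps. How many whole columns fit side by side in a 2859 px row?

12 columns

Each extra column adds 212 + 10 = 222 px.
(2859 + 10) / 222 = 12.92, so 12 columns fit.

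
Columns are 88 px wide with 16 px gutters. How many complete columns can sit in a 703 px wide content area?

6 columns: 6·88 + 5·16 = 608 px ≤ 703.
7 columns: 712 px > 703. So 6.

6 columns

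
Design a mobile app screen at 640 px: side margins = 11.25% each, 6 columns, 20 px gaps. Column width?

640 × (1 − 2·11.25%) = 640 × 77.5% = 496 px for the columns.
496 − 5·20 = 396; ÷6 gives c = 66 px.

66 px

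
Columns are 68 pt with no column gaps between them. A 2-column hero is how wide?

2-column span = 2·68 = 136 pt.

136 pt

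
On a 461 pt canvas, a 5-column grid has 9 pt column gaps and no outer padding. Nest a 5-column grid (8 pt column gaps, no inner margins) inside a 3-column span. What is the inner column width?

48.2 pt

5c + 4·9 = 461 → 5c = 425 → c = 85 pt.
3-column span = 3·85 + 2·9 = 273 pt.
5 columns + 4 column gaps: 5d + 4·8 = 273.
5d = 273 − 32 = 241, so d = 48.2 pt.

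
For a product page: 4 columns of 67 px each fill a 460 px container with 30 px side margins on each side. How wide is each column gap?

44 px

Subtract both margins: 460 − 2·30 = 400 px.
Columns use 268 px, leaving 132 px across 3 column gaps = 44 px each.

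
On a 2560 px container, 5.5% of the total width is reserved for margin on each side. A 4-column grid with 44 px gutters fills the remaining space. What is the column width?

2560 × (1 − 2·5.5%) = 2560 × 89% = 2278.4 px for the columns.
Subtracting 3 gutters of 44 leaves 2146.4 for 4 columns, so c = 536.6 px.

536.6 px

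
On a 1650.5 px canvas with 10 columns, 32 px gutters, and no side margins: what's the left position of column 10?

10c + 9·32 = 1650.5 → 10c = 1362.5 → c = 136.25 px.
No margin, so column 10 starts at 9·(column + gutter) = 9·168.25 = 1514.25 px.

1514.25 px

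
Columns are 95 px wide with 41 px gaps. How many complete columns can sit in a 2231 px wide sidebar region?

k columns need k·95 + (k−1)·41 = k·136 − 41.
k·136 − 41 ≤ 2231 → k ≤ 2272 / 136 ≈ 16.71, so k = 16.

16 columns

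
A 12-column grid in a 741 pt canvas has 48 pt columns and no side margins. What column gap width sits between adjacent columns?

Columns use 576 pt, leaving 165 pt across 11 column gaps = 15 pt each.

15 pt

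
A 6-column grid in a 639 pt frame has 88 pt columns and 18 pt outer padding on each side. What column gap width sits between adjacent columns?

15 pt

Take off 36 pt of margins, leaving 603 pt.
6·88 + 5g = 603 → 5g = 75 → g = 15 pt.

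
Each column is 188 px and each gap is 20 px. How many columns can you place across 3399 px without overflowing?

16 columns

Each extra column adds 188 + 20 = 208 px.
(3399 + 20) / 208 = 16.44, so 16 columns fit.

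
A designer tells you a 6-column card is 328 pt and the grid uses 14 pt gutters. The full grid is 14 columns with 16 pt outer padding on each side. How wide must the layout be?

Subtracting 5 gutters of 14 leaves 258 for 6 columns, so c = 43 pt.
Layout = 2·16 + 14·43 + 13·14 = 32 + 602 + 182 = 816 pt.

816 pt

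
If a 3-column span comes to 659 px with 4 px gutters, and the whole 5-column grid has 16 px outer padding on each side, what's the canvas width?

1133 px

Subtracting 2 gutters of 4 leaves 651 for 3 columns, so c = 217 px.
Total width: 2·16 + 5·217 + 4·4 = 1133 px.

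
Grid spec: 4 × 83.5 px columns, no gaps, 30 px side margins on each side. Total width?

394 px

Total width: 2·30 + 4·83.5 = 394 px.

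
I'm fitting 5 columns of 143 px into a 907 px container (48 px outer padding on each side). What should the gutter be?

24 px

Content width = 907 − 2·48 = 811 px.
5·143 + 4g = 811 → 4g = 96 → g = 24 px.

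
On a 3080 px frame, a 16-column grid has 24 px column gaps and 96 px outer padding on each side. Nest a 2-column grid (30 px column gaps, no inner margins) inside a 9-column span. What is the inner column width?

792 px

Outer content = 3080 − 2·96 = 2888 px.
16c + 15·24 = 2888 → 16c = 2528 → c = 158 px.
Span of 9: 9·158 + 8·24 = 1422 + 192 = 1614 px.
2d + 1·30 = 1614 → 2d = 1584 → d = 792 px.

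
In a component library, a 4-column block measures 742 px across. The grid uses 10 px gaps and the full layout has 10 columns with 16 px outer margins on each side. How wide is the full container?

742 − 3·10 = 712; ÷4 gives c = 178 px.
Adding margins, columns and gutters: 32 + 1780 + 90 = 1902 px.

1902 px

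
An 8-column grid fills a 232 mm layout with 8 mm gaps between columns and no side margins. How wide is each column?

22 mm

Subtracting 7 gaps of 8 leaves 176 for 8 columns, so c = 22 mm.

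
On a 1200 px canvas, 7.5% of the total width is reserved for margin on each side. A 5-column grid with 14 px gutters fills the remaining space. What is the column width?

192.8 px

1200 × (1 − 2·7.5%) = 1200 × 85% = 1020 px for the columns.
5c + 4·14 = 1020 → 5c = 964 → c = 192.8 px.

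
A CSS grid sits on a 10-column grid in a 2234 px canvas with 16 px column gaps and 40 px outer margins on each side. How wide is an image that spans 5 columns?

1069 px

Take off 80 px of margins, leaving 2154 px.
Subtracting 9 column gaps of 16 leaves 2010 for 10 columns, so c = 201 px.
5 columns plus 4 column gaps: 1005 + 64 = 1069 px.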